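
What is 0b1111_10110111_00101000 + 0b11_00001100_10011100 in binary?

0b100101100001111000100

Add column by column in base 2, right to left:
  0+0 = 0
  0+0 = 0
  0+1 = 1
  1+1 = 0 carry 1
  0+1+1 = 0 carry 1
  1+0+1 = 0 carry 1
  0+0+1 = 1
  0+1 = 1
  1+0 = 1
  1+0 = 1
  1+1 = 0 carry 1
  0+1+1 = 0 carry 1
  1+0+1 = 0 carry 1
  1+0+1 = 0 carry 1
  0+0+1 = 1
  1+0 = 1
  1+1 = 0 carry 1
  1+1+1 = 1 carry 1
  1+0+1 = 0 carry 1
  1+0+1 = 0 carry 1
  final carry 1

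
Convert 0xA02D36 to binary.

Expand each hex digit to 4 bits: A=1010 0=0000 2=0010 D=1101 3=0011 6=0110.

0b101000000010110100110110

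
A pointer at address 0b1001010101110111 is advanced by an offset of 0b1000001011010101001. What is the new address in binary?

Add column by column in base 2, right to left:
  1+1 = 0 carry 1
  1+0+1 = 0 carry 1
  1+0+1 = 0 carry 1
  0+1+1 = 0 carry 1
  1+0+1 = 0 carry 1
  1+1+1 = 1 carry 1
  1+0+1 = 0 carry 1
  0+1+1 = 0 carry 1
  1+0+1 = 0 carry 1
  0+1+1 = 0 carry 1
  1+1+1 = 1 carry 1
  0+0+1 = 1
  1+1 = 0 carry 1
  0+0+1 = 1
  0+0 = 0
  1+0 = 1
  0+0 = 0
  0+0 = 0
  0+1 = 1

0b1001010110000100000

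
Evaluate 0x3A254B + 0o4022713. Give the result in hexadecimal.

0x4A4B16

0o4022713 = 0x1025CB in hexadecimal.
Add column by column in base 16, right to left:
  B+B = 6 carry 1
  4+C+1 = 1 carry 1
  5+5+1 = B
  2+2 = 4
  A+0 = A
  3+1 = 4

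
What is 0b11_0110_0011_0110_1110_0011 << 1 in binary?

0b11011000110110111000110

Left shift by 1: append 1 zero bit.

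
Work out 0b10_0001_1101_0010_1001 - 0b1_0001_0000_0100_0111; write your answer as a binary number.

0b10000110011100010

Subtract column by column in base 2:
  1-1 → 0
  0-1 → 1 (borrow)
  0-1-1 → 0 (borrow)
  1-0-1 → 0
  0-0 → 0
  1-0 → 1
  0-1 → 1 (borrow)
  0-0-1 → 1 (borrow)
  1-0-1 → 0
  0-0 → 0
  1-0 → 1
  1-0 → 1
  1-1 → 0
  0-0 → 0
  0-0 → 0
  0-0 → 0
  0-1 → 1 (borrow)
  1-0-1 → 0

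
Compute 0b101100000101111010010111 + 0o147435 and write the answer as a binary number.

0b101100010010110110110100

0o147435 = 0b1100111100011101 in binary.
Add column by column in base 2, right to left:
  1+1 = 0 carry 1
  1+0+1 = 0 carry 1
  1+1+1 = 1 carry 1
  0+1+1 = 0 carry 1
  1+1+1 = 1 carry 1
  0+0+1 = 1
  0+0 = 0
  1+0 = 1
  0+1 = 1
  1+1 = 0 carry 1
  1+1+1 = 1 carry 1
  1+1+1 = 1 carry 1
  1+0+1 = 0 carry 1
  0+0+1 = 1
  1+1 = 0 carry 1
  0+1+1 = 0 carry 1
  0+0+1 = 1
  0+0 = 0
  0+0 = 0
  0+0 = 0
  1+0 = 1
  1+0 = 1
  0+0 = 0
  1+0 = 1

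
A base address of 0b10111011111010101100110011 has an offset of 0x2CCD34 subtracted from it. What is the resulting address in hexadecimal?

0b10111011111010101100110011 = 0x2EFAB33 in hexadecimal.
Subtract column by column in base 16:
  3-4 → F (borrow)
  3-3-1 → F (borrow)
  B-D-1 → D (borrow)
  A-C-1 → D (borrow)
  F-C-1 → 2
  E-2 → C
  2-0 → 2

0x2C2DDFF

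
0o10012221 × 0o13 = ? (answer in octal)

0o130161073

Multiply each base-8 digit by 11, carrying:
  1×11 = 11 → write 3 carry 1
  2×11+1 = 23 → write 7 carry 2
  2×11+2 = 24 → write 0 carry 3
  2×11+3 = 25 → write 1 carry 3
  1×11+3 = 14 → write 6 carry 1
  0×11+1 = 1 → write 1
  0×11 = 0 → write 0
  1×11 = 11 → write 3 carry 1
  remaining carry: 1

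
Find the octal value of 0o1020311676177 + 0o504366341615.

0o1524700240014

Add column by column in base 8, right to left:
  7+5 = 4 carry 1
  7+1+1 = 1 carry 1
  1+6+1 = 0 carry 1
  6+1+1 = 0 carry 1
  7+4+1 = 4 carry 1
  6+3+1 = 2 carry 1
  1+6+1 = 0 carry 1
  1+6+1 = 0 carry 1
  3+3+1 = 7
  0+4 = 4
  2+0 = 2
  0+5 = 5
  1+0 = 1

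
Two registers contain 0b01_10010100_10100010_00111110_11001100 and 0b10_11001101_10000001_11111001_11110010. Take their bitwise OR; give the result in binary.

0b1111011101101000111111111111111110

OR bit by bit (1 where either bit is 1):
  0110010100101000100011111011001100
| 1011001101100000011111100111110010
= 1111011101101000111111111111111110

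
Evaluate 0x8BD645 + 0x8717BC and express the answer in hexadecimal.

0x112EE01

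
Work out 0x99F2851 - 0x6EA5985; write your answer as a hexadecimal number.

Subtract column by column in base 16:
  1-5 → C (borrow)
  5-8-1 → C (borrow)
  8-9-1 → E (borrow)
  2-5-1 → C (borrow)
  F-A-1 → 4
  9-E → B (borrow)
  9-6-1 → 2

0x2B4CECC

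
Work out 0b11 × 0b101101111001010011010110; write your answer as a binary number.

Multiply each base-2 digit by 3, carrying:
  0×3 = 0 → write 0
  1×3 = 3 → write 1 carry 1
  1×3+1 = 4 → write 0 carry 2
  0×3+2 = 2 → write 0 carry 1
  1×3+1 = 4 → write 0 carry 2
  0×3+2 = 2 → write 0 carry 1
  1×3+1 = 4 → write 0 carry 2
  1×3+2 = 5 → write 1 carry 2
  0×3+2 = 2 → write 0 carry 1
  0×3+1 = 1 → write 1
  1×3 = 3 → write 1 carry 1
  0×3+1 = 1 → write 1
  1×3 = 3 → write 1 carry 1
  0×3+1 = 1 → write 1
  0×3 = 0 → write 0
  1×3 = 3 → write 1 carry 1
  1×3+1 = 4 → write 0 carry 2
  1×3+2 = 5 → write 1 carry 2
  1×3+2 = 5 → write 1 carry 2
  0×3+2 = 2 → write 0 carry 1
  1×3+1 = 4 → write 0 carry 2
  1×3+2 = 5 → write 1 carry 2
  0×3+2 = 2 → write 0 carry 1
  1×3+1 = 4 → write 0 carry 2
  remaining carry: 10

0b10001001101011111010000010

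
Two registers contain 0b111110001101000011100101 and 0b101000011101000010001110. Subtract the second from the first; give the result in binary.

0b10101110000000001010111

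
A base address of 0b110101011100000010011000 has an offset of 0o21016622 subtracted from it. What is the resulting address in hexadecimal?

0b110101011100000010011000 = 0xD5C098 in hexadecimal.
0o21016622 = 0x441D92 in hexadecimal.
Subtract column by column in base 16:
  8-2 → 6
  9-9 → 0
  0-D → 3 (borrow)
  C-1-1 → A
  5-4 → 1
  D-4 → 9

0x91A306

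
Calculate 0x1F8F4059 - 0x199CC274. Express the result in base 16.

0x5F27DE5

Subtract column by column in base 16:
  9-4 → 5
  5-7 → E (borrow)
  0-2-1 → D (borrow)
  4-C-1 → 7 (borrow)
  F-C-1 → 2
  8-9 → F (borrow)
  F-9-1 → 5
  1-1 → 0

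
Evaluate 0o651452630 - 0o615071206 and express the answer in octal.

0o34361422

Subtract column by column in base 8:
  0-6 → 2 (borrow)
  3-0-1 → 2
  6-2 → 4
  2-1 → 1
  5-7 → 6 (borrow)
  4-0-1 → 3
  1-5 → 4 (borrow)
  5-1-1 → 3
  6-6 → 0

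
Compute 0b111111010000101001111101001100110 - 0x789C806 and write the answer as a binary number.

0x789C806 = 0b111100010011100100000000110 in binary.
Subtract column by column in base 2:
  0-0 → 0
  1-1 → 0
  1-1 → 0
  0-0 → 0
  0-0 → 0
  1-0 → 1
  1-0 → 1
  0-0 → 0
  0-0 → 0
  1-0 → 1
  0-0 → 0
  1-1 → 0
  1-0 → 1
  1-0 → 1
  1-1 → 0
  1-1 → 0
  0-1 → 1 (borrow)
  0-0-1 → 1 (borrow)
  1-0-1 → 0
  0-1 → 1 (borrow)
  1-0-1 → 0
  0-0 → 0
  0-0 → 0
  0-1 → 1 (borrow)
  0-1-1 → 0 (borrow)
  1-1-1 → 1 (borrow)
  0-1-1 → 0 (borrow)
  1-0-1 → 0
  1-0 → 1
  1-0 → 1
  1-0 → 1
  1-0 → 1
  1-0 → 1

0b111110010100010110011001001100000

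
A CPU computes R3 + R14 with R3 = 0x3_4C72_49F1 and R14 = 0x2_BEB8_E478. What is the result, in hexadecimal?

0x60B2B2E69

Add column by column in base 16, right to left:
  1+8 = 9
  F+7 = 6 carry 1
  9+4+1 = E
  4+E = 2 carry 1
  2+8+1 = B
  7+B = 2 carry 1
  C+E+1 = B carry 1
  4+B+1 = 0 carry 1
  3+2+1 = 6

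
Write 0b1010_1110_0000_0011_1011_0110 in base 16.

0xAE03B6

Group the bits into nibbles: 1010 1110 0000 0011 1011 0110 → AE03B6.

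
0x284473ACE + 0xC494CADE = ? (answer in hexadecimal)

Add column by column in base 16, right to left:
  E+E = C carry 1
  C+D+1 = A carry 1
  A+A+1 = 5 carry 1
  3+C+1 = 0 carry 1
  7+4+1 = C
  4+9 = D
  4+4 = 8
  8+C = 4 carry 1
  2+0+1 = 3

0x348DC05AC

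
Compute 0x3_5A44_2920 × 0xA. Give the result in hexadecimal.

Multiply each base-16 digit by 10, carrying:
  0×10 = 0 → write 0
  2×10 = 20 → write 4 carry 1
  9×10+1 = 91 → write B carry 5
  2×10+5 = 25 → write 9 carry 1
  4×10+1 = 41 → write 9 carry 2
  4×10+2 = 42 → write A carry 2
  A×10+2 = 102 → write 6 carry 6
  5×10+6 = 56 → write 8 carry 3
  3×10+3 = 33 → write 1 carry 2
  remaining carry: 2

0x2186A99B40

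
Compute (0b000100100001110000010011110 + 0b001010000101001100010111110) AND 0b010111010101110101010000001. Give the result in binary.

0b110000100110100000000000

Add column by column in base 2, right to left:
  0+0 = 0
  1+1 = 0 carry 1
  1+1+1 = 1 carry 1
  1+1+1 = 1 carry 1
  1+1+1 = 1 carry 1
  0+1+1 = 0 carry 1
  0+0+1 = 1
  1+1 = 0 carry 1
  0+0+1 = 1
  0+0 = 0
  0+0 = 0
  0+1 = 1
  0+1 = 1
  1+0 = 1
  1+0 = 1
  1+1 = 0 carry 1
  0+0+1 = 1
  0+1 = 1
  0+0 = 0
  0+0 = 0
  1+0 = 1
  0+0 = 0
  0+1 = 1
  1+0 = 1
  0+1 = 1
Sum = 0b1110100110111100101011100; now AND with 0b010111010101110101010000001:
  001110100110111100101011100
& 010111010101110101010000001
= 000110000100110100000000000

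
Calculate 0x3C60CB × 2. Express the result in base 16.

Multiply each base-16 digit by 2, carrying:
  B×2 = 22 → write 6 carry 1
  C×2+1 = 25 → write 9 carry 1
  0×2+1 = 1 → write 1
  6×2 = 12 → write C
  C×2 = 24 → write 8 carry 1
  3×2+1 = 7 → write 7

0x78C196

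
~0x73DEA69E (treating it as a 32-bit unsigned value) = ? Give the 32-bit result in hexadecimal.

0x8C215961

Each hex digit d becomes F−d:
  7→8, 3→C, D→2, E→1, A→5, 6→9, 9→6, E→1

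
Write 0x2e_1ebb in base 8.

0o13417273

Expand each hex digit to 4 bits: 2=0010 e=1110 1=0001 e=1110 b=1011 b=1011.
Group the bits in threes: 001 011 100 001 111 010 111 011 → 13417273.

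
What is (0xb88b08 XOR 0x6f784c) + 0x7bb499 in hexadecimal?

0x153a7dd

First 0xb88b08 XOR 0x6f784c = 0xd7f344.
Add column by column in base 16, right to left:
  4+9 = d
  4+9 = d
  3+4 = 7
  f+b = a carry 1
  7+b+1 = 3 carry 1
  d+7+1 = 5 carry 1
  final carry 1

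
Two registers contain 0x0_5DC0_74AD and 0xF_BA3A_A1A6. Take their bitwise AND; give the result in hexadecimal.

0x0180020A4

AND each hex digit independently (no carries):
  0&F=0, 5&B=1, D&A=8, C&3=0, 0&A=0, 7&A=2, 4&1=0, A&A=A, D&6=4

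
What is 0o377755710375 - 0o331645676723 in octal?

Subtract column by column in base 8:
  5-3 → 2
  7-2 → 5
  3-7 → 4 (borrow)
  0-6-1 → 1 (borrow)
  1-7-1 → 1 (borrow)
  7-6-1 → 0
  5-5 → 0
  5-4 → 1
  7-6 → 1
  7-1 → 6
  7-3 → 4
  3-3 → 0

0o46110011452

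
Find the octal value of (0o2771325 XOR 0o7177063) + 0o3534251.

First 0o2771325 XOR 0o7177063 = 0o5606346.
Add column by column in base 8, right to left:
  6+1 = 7
  4+5 = 1 carry 1
  3+2+1 = 6
  6+4 = 2 carry 1
  0+3+1 = 4
  6+5 = 3 carry 1
  5+3+1 = 1 carry 1
  final carry 1

0o11342617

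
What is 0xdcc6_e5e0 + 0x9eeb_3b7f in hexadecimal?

Add column by column in base 16, right to left:
  0+f = f
  e+7 = 5 carry 1
  5+b+1 = 1 carry 1
  e+3+1 = 2 carry 1
  6+b+1 = 2 carry 1
  c+e+1 = b carry 1
  c+e+1 = b carry 1
  d+9+1 = 7 carry 1
  final carry 1

0x17bb2215f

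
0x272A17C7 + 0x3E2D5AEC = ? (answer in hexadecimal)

0x655772B3

Add column by column in base 16, right to left:
  7+C = 3 carry 1
  C+E+1 = B carry 1
  7+A+1 = 2 carry 1
  1+5+1 = 7
  A+D = 7 carry 1
  2+2+1 = 5
  7+E = 5 carry 1
  2+3+1 = 6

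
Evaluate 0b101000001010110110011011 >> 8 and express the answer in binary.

0b1010000010101101

Right shift by 8: drop the 8 least-significant bits.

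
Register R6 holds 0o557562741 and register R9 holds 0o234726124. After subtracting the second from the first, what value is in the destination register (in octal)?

Subtract column by column in base 8:
  1-4 → 5 (borrow)
  4-2-1 → 1
  7-1 → 6
  2-6 → 4 (borrow)
  6-2-1 → 3
  5-7 → 6 (borrow)
  7-4-1 → 2
  5-3 → 2
  5-2 → 3

0o322634615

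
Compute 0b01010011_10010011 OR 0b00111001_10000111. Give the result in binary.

0b0111101110010111

OR bit by bit (1 where either bit is 1):
  0101001110010011
| 0011100110000111
= 0111101110010111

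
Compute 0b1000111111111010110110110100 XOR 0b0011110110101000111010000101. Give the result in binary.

0b1011001001010010001100110001

XOR bit by bit (1 where the bits differ):
  1000111111111010110110110100
^ 0011110110101000111010000101
= 1011001001010010001100110001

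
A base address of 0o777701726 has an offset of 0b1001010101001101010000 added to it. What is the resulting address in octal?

0o1011153446

0b1001010101001101010000 = 0o11251520 in octal.
Add column by column in base 8, right to left:
  6+0 = 6
  2+2 = 4
  7+5 = 4 carry 1
  1+1+1 = 3
  0+5 = 5
  7+2 = 1 carry 1
  7+1+1 = 1 carry 1
  7+1+1 = 1 carry 1
  7+0+1 = 0 carry 1
  final carry 1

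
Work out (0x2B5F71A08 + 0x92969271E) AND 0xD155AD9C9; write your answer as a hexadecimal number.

0x915404100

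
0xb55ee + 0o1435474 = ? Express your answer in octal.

0xb55ee = 0o2652756 in octal.
Add column by column in base 8, right to left:
  6+4 = 2 carry 1
  5+7+1 = 5 carry 1
  7+4+1 = 4 carry 1
  2+5+1 = 0 carry 1
  5+3+1 = 1 carry 1
  6+4+1 = 3 carry 1
  2+1+1 = 4

0o4310452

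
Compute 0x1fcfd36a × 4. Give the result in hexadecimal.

Multiply each base-16 digit by 4, carrying:
  a×4 = 40 → write 8 carry 2
  6×4+2 = 26 → write a carry 1
  3×4+1 = 13 → write d
  d×4 = 52 → write 4 carry 3
  f×4+3 = 63 → write f carry 3
  c×4+3 = 51 → write 3 carry 3
  f×4+3 = 63 → write f carry 3
  1×4+3 = 7 → write 7

0x7f3f4da8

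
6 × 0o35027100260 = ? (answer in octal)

0o256212602040

Multiply each base-8 digit by 6, carrying:
  0×6 = 0 → write 0
  6×6 = 36 → write 4 carry 4
  2×6+4 = 16 → write 0 carry 2
  0×6+2 = 2 → write 2
  0×6 = 0 → write 0
  1×6 = 6 → write 6
  7×6 = 42 → write 2 carry 5
  2×6+5 = 17 → write 1 carry 2
  0×6+2 = 2 → write 2
  5×6 = 30 → write 6 carry 3
  3×6+3 = 21 → write 5 carry 2
  remaining carry: 2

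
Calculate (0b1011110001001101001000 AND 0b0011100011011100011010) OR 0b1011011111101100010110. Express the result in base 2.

0b1011110001001101001000 AND 0b0011100011011100011010 = 0b0011100001001100001000.
Then OR with 0b1011011111101100010110.

0b1011111111101100011110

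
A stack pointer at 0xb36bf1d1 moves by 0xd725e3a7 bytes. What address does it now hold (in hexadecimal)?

Add column by column in base 16, right to left:
  1+7 = 8
  d+a = 7 carry 1
  1+3+1 = 5
  f+e = d carry 1
  b+5+1 = 1 carry 1
  6+2+1 = 9
  3+7 = a
  b+d = 8 carry 1
  final carry 1

0x18a91d578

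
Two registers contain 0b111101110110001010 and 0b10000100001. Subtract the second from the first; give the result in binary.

0b111101100101101001

Subtract column by column in base 2:
  0-1 → 1 (borrow)
  1-0-1 → 0
  0-0 → 0
  1-0 → 1
  0-0 → 0
  0-1 → 1 (borrow)
  0-0-1 → 1 (borrow)
  1-0-1 → 0
  1-0 → 1
  0-0 → 0
  1-1 → 0
  1-0 → 1
  1-0 → 1
  0-0 → 0
  1-0 → 1
  1-0 → 1
  1-0 → 1
  1-0 → 1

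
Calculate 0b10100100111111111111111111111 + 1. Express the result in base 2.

The trailing 21 digits are 1 (max in base 2), so adding 1 cascades: they roll to 0 and the next digit up increments.

0b10100101000000000000000000000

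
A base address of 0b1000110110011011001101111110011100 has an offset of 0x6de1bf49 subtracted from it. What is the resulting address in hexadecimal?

0x1c88b2053

0b1000110110011011001101111110011100 = 0x2366cdf9c in hexadecimal.
Subtract column by column in base 16:
  c-9 → 3
  9-4 → 5
  f-f → 0
  d-b → 2
  c-1 → b
  6-e → 8 (borrow)
  6-d-1 → 8 (borrow)
  3-6-1 → c (borrow)
  2-0-1 → 1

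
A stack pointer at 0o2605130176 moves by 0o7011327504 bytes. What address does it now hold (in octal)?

Add column by column in base 8, right to left:
  6+4 = 2 carry 1
  7+0+1 = 0 carry 1
  1+5+1 = 7
  0+7 = 7
  3+2 = 5
  1+3 = 4
  5+1 = 6
  0+1 = 1
  6+0 = 6
  2+7 = 1 carry 1
  final carry 1

0o11616457702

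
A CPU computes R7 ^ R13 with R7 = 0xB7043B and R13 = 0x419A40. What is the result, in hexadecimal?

0xF69E7B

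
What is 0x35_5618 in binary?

Expand each hex digit to 4 bits: 3=0011 5=0101 5=0101 6=0110 1=0001 8=1000.

0b1101010101011000011000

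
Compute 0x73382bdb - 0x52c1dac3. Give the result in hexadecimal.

Subtract column by column in base 16:
  b-3 → 8
  d-c → 1
  b-a → 1
  2-d → 5 (borrow)
  8-1-1 → 6
  3-c → 7 (borrow)
  3-2-1 → 0
  7-5 → 2

0x20765118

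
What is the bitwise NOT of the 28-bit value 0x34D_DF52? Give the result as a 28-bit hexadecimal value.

0xCB220AD

Each hex digit d becomes F−d:
  3→C, 4→B, D→2, D→2, F→0, 5→A, 2→D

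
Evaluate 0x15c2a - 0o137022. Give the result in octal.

0o117030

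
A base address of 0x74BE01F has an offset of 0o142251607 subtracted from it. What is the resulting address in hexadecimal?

0x5C28C98

0o142251607 = 0x1895387 in hexadecimal.
Subtract column by column in base 16:
  F-7 → 8
  1-8 → 9 (borrow)
  0-3-1 → C (borrow)
  E-5-1 → 8
  B-9 → 2
  4-8 → C (borrow)
  7-1-1 → 5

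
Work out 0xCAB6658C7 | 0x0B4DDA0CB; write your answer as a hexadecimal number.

0xCBFFFF8CF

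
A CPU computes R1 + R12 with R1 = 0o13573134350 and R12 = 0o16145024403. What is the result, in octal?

0o31740160753

Add column by column in base 8, right to left:
  0+3 = 3
  5+0 = 5
  3+4 = 7
  4+4 = 0 carry 1
  3+2+1 = 6
  1+0 = 1
  3+5 = 0 carry 1
  7+4+1 = 4 carry 1
  5+1+1 = 7
  3+6 = 1 carry 1
  1+1+1 = 3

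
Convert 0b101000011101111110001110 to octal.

Group the bits in threes: 101 000 011 101 111 110 001 110 → 50357616.

0o50357616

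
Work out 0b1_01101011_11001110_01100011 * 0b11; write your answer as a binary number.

Multiply each base-2 digit by 3, carrying:
  1×3 = 3 → write 1 carry 1
  1×3+1 = 4 → write 0 carry 2
  0×3+2 = 2 → write 0 carry 1
  0×3+1 = 1 → write 1
  0×3 = 0 → write 0
  1×3 = 3 → write 1 carry 1
  1×3+1 = 4 → write 0 carry 2
  0×3+2 = 2 → write 0 carry 1
  0×3+1 = 1 → write 1
  1×3 = 3 → write 1 carry 1
  1×3+1 = 4 → write 0 carry 2
  1×3+2 = 5 → write 1 carry 2
  0×3+2 = 2 → write 0 carry 1
  0×3+1 = 1 → write 1
  1×3 = 3 → write 1 carry 1
  1×3+1 = 4 → write 0 carry 2
  1×3+2 = 5 → write 1 carry 2
  1×3+2 = 5 → write 1 carry 2
  0×3+2 = 2 → write 0 carry 1
  1×3+1 = 4 → write 0 carry 2
  0×3+2 = 2 → write 0 carry 1
  1×3+1 = 4 → write 0 carry 2
  1×3+2 = 5 → write 1 carry 2
  0×3+2 = 2 → write 0 carry 1
  1×3+1 = 4 → write 0 carry 2
  remaining carry: 10

0b100010000110110101100101001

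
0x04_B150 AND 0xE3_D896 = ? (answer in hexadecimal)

AND each hex digit independently (no carries):
  0&E=0, 4&3=0, B&D=9, 1&8=0, 5&9=1, 0&6=0

0x009010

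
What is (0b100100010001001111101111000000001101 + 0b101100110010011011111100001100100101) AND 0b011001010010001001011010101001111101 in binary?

0b10001000010001001001010001000110000

Add column by column in base 2, right to left:
  1+1 = 0 carry 1
  0+0+1 = 1
  1+1 = 0 carry 1
  1+0+1 = 0 carry 1
  0+0+1 = 1
  0+1 = 1
  0+0 = 0
  0+0 = 0
  0+1 = 1
  0+1 = 1
  0+0 = 0
  0+0 = 0
  1+0 = 1
  1+0 = 1
  1+1 = 0 carry 1
  1+1+1 = 1 carry 1
  0+1+1 = 0 carry 1
  1+1+1 = 1 carry 1
  1+1+1 = 1 carry 1
  1+1+1 = 1 carry 1
  1+0+1 = 0 carry 1
  1+1+1 = 1 carry 1
  0+1+1 = 0 carry 1
  0+0+1 = 1
  1+0 = 1
  0+1 = 1
  0+0 = 0
  0+0 = 0
  1+1 = 0 carry 1
  0+1+1 = 0 carry 1
  0+0+1 = 1
  0+0 = 0
  1+1 = 0 carry 1
  0+1+1 = 0 carry 1
  0+0+1 = 1
  1+1 = 0 carry 1
  final carry 1
Sum = 0b1010001000011101011101011001100110010; now AND with 0b011001010010001001011010101001111101:
  1010001000011101011101011001100110010
& 0011001010010001001011010101001111101
= 0010001000010001001001010001000110000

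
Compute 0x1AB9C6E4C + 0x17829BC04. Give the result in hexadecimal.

Add column by column in base 16, right to left:
  C+4 = 0 carry 1
  4+0+1 = 5
  E+C = A carry 1
  6+B+1 = 2 carry 1
  C+9+1 = 6 carry 1
  9+2+1 = C
  B+8 = 3 carry 1
  A+7+1 = 2 carry 1
  1+1+1 = 3

0x323C62A50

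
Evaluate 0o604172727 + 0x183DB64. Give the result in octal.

0x183DB64 = 0o140755544 in octal.
Add column by column in base 8, right to left:
  7+4 = 3 carry 1
  2+4+1 = 7
  7+5 = 4 carry 1
  2+5+1 = 0 carry 1
  7+5+1 = 5 carry 1
  1+7+1 = 1 carry 1
  4+0+1 = 5
  0+4 = 4
  6+1 = 7

0o745150473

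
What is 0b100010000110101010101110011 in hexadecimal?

0x4435573

Group the bits into nibbles: 0100 0100 0011 0101 0101 0111 0011 → 4435573.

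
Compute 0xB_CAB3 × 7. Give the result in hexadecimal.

Multiply each base-16 digit by 7, carrying:
  3×7 = 21 → write 5 carry 1
  B×7+1 = 78 → write E carry 4
  A×7+4 = 74 → write A carry 4
  C×7+4 = 88 → write 8 carry 5
  B×7+5 = 82 → write 2 carry 5
  remaining carry: 5

0x528AE5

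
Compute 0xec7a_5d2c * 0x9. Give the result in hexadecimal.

0x8504d468c

Multiply each base-16 digit by 9, carrying:
  c×9 = 108 → write c carry 6
  2×9+6 = 24 → write 8 carry 1
  d×9+1 = 118 → write 6 carry 7
  5×9+7 = 52 → write 4 carry 3
  a×9+3 = 93 → write d carry 5
  7×9+5 = 68 → write 4 carry 4
  c×9+4 = 112 → write 0 carry 7
  e×9+7 = 133 → write 5 carry 8
  remaining carry: 8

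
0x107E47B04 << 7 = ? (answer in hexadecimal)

7 bits is not a whole number of base-16 digits; in binary: 100000111111001000111101100000100 << 7 = 1000001111110010001111011000001000000000.

0x83F23D8200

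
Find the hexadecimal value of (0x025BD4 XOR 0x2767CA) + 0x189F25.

First 0x025BD4 XOR 0x2767CA = 0x253C1E.
Add column by column in base 16, right to left:
  E+5 = 3 carry 1
  1+2+1 = 4
  C+F = B carry 1
  3+9+1 = D
  5+8 = D
  2+1 = 3

0x3DDB43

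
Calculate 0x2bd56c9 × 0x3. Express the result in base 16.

0x838045b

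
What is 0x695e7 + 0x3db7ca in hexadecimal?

0x444db1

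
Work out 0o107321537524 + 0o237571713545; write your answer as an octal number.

Add column by column in base 8, right to left:
  4+5 = 1 carry 1
  2+4+1 = 7
  5+5 = 2 carry 1
  7+3+1 = 3 carry 1
  3+1+1 = 5
  5+7 = 4 carry 1
  1+1+1 = 3
  2+7 = 1 carry 1
  3+5+1 = 1 carry 1
  7+7+1 = 7 carry 1
  0+3+1 = 4
  1+2 = 3

0o347113453271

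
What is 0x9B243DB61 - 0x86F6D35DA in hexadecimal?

Subtract column by column in base 16:
  1-A → 7 (borrow)
  6-D-1 → 8 (borrow)
  B-5-1 → 5
  D-3 → A
  3-D → 6 (borrow)
  4-6-1 → D (borrow)
  2-F-1 → 2 (borrow)
  B-6-1 → 4
  9-8 → 1

0x142D6A587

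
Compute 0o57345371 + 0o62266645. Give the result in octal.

Add column by column in base 8, right to left:
  1+5 = 6
  7+4 = 3 carry 1
  3+6+1 = 2 carry 1
  5+6+1 = 4 carry 1
  4+6+1 = 3 carry 1
  3+2+1 = 6
  7+2 = 1 carry 1
  5+6+1 = 4 carry 1
  final carry 1

0o141634236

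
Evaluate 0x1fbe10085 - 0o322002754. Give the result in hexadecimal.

0x1f898fa99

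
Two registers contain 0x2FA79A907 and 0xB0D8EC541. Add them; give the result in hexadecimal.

Add column by column in base 16, right to left:
  7+1 = 8
  0+4 = 4
  9+5 = E
  A+C = 6 carry 1
  9+E+1 = 8 carry 1
  7+8+1 = 0 carry 1
  A+D+1 = 8 carry 1
  F+0+1 = 0 carry 1
  2+B+1 = E

0xE08086E48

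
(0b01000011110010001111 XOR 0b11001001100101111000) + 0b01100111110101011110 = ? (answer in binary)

0b11110010001101010101

First 0b01000011110010001111 XOR 0b11001001100101111000 = 0b10001010010111110111.
Add column by column in base 2, right to left:
  1+0 = 1
  1+1 = 0 carry 1
  1+1+1 = 1 carry 1
  0+1+1 = 0 carry 1
  1+1+1 = 1 carry 1
  1+0+1 = 0 carry 1
  1+1+1 = 1 carry 1
  1+0+1 = 0 carry 1
  1+1+1 = 1 carry 1
  0+0+1 = 1
  1+1 = 0 carry 1
  0+1+1 = 0 carry 1
  0+1+1 = 0 carry 1
  1+1+1 = 1 carry 1
  0+1+1 = 0 carry 1
  1+0+1 = 0 carry 1
  0+0+1 = 1
  0+1 = 1
  0+1 = 1
  1+0 = 1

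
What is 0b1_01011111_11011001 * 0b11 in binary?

0b1000001111110001011

Multiply each base-2 digit by 3, carrying:
  1×3 = 3 → write 1 carry 1
  0×3+1 = 1 → write 1
  0×3 = 0 → write 0
  1×3 = 3 → write 1 carry 1
  1×3+1 = 4 → write 0 carry 2
  0×3+2 = 2 → write 0 carry 1
  1×3+1 = 4 → write 0 carry 2
  1×3+2 = 5 → write 1 carry 2
  1×3+2 = 5 → write 1 carry 2
  1×3+2 = 5 → write 1 carry 2
  1×3+2 = 5 → write 1 carry 2
  1×3+2 = 5 → write 1 carry 2
  1×3+2 = 5 → write 1 carry 2
  0×3+2 = 2 → write 0 carry 1
  1×3+1 = 4 → write 0 carry 2
  0×3+2 = 2 → write 0 carry 1
  1×3+1 = 4 → write 0 carry 2
  remaining carry: 10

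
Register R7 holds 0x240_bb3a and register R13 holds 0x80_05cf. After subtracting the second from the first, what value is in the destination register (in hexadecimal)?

Subtract column by column in base 16:
  a-f → b (borrow)
  3-c-1 → 6 (borrow)
  b-5-1 → 5
  b-0 → b
  0-0 → 0
  4-8 → c (borrow)
  2-0-1 → 1

0x1c0b56b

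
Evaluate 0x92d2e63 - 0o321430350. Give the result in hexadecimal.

0x5e6fd7b

0o321430350 = 0x34630e8 in hexadecimal.
Subtract column by column in base 16:
  3-8 → b (borrow)
  6-e-1 → 7 (borrow)
  e-0-1 → d
  2-3 → f (borrow)
  d-6-1 → 6
  2-4 → e (borrow)
  9-3-1 → 5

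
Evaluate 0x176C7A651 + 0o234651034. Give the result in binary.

0b101111001001110101111100001101101

0x176C7A651 = 0b101110110110001111010011001010001 in binary.
0o234651034 = 0b10011100110101001000011100 in binary.
Add column by column in base 2, right to left:
  1+0 = 1
  0+0 = 0
  0+1 = 1
  0+1 = 1
  1+1 = 0 carry 1
  0+0+1 = 1
  1+0 = 1
  0+0 = 0
  0+0 = 0
  1+1 = 0 carry 1
  1+0+1 = 0 carry 1
  0+0+1 = 1
  0+1 = 1
  1+0 = 1
  0+1 = 1
  1+0 = 1
  1+1 = 0 carry 1
  1+1+1 = 1 carry 1
  1+0+1 = 0 carry 1
  0+0+1 = 1
  0+1 = 1
  0+1 = 1
  1+1 = 0 carry 1
  1+0+1 = 0 carry 1
  0+0+1 = 1
  1+1 = 0 carry 1
  1+0+1 = 0 carry 1
  0+0+1 = 1
  1+0 = 1
  1+0 = 1
  1+0 = 1
  0+0 = 0
  1+0 = 1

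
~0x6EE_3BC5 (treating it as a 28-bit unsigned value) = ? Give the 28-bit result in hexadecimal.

Each hex digit d becomes F−d:
  6→9, E→1, E→1, 3→C, B→4, C→3, 5→A

0x911C43A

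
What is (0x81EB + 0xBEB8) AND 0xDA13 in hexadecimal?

0x4003

Add column by column in base 16, right to left:
  B+8 = 3 carry 1
  E+B+1 = A carry 1
  1+E+1 = 0 carry 1
  8+B+1 = 4 carry 1
  final carry 1
Sum = 0x140A3; now AND with 0xDA13:
  1&0=0, 4&D=4, 0&A=0, A&1=0, 3&3=3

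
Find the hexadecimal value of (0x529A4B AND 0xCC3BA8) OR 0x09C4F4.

0x529A4B AND 0xCC3BA8 = 0x401A08.
Then OR with 0x09C4F4.

0x49DEFC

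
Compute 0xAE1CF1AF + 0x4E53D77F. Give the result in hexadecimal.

0xFC70C92E

Add column by column in base 16, right to left:
  F+F = E carry 1
  A+7+1 = 2 carry 1
  1+7+1 = 9
  F+D = C carry 1
  C+3+1 = 0 carry 1
  1+5+1 = 7
  E+E = C carry 1
  A+4+1 = F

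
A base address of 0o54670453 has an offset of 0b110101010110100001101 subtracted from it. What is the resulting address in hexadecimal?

0x98C41E

0o54670453 = 0xB3712B in hexadecimal.
0b110101010110100001101 = 0x1AAD0D in hexadecimal.
Subtract column by column in base 16:
  B-D → E (borrow)
  2-0-1 → 1
  1-D → 4 (borrow)
  7-A-1 → C (borrow)
  3-A-1 → 8 (borrow)
  B-1-1 → 9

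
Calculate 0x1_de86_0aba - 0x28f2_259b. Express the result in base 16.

Subtract column by column in base 16:
  a-b → f (borrow)
  b-9-1 → 1
  a-5 → 5
  0-2 → e (borrow)
  6-2-1 → 3
  8-f → 9 (borrow)
  e-8-1 → 5
  d-2 → b
  1-0 → 1

0x1b593e51f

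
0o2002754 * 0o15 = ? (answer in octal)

Multiply each base-8 digit by 13, carrying:
  4×13 = 52 → write 4 carry 6
  5×13+6 = 71 → write 7 carry 8
  7×13+8 = 99 → write 3 carry 12
  2×13+12 = 38 → write 6 carry 4
  0×13+4 = 4 → write 4
  0×13 = 0 → write 0
  2×13 = 26 → write 2 carry 3
  remaining carry: 3

0o32046374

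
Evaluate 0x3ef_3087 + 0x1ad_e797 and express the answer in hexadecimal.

Add column by column in base 16, right to left:
  7+7 = e
  8+9 = 1 carry 1
  0+7+1 = 8
  3+e = 1 carry 1
  f+d+1 = d carry 1
  e+a+1 = 9 carry 1
  3+1+1 = 5

0x59d181e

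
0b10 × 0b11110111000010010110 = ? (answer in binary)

Multiply each base-2 digit by 2, carrying:
  0×2 = 0 → write 0
  1×2 = 2 → write 0 carry 1
  1×2+1 = 3 → write 1 carry 1
  0×2+1 = 1 → write 1
  1×2 = 2 → write 0 carry 1
  0×2+1 = 1 → write 1
  0×2 = 0 → write 0
  1×2 = 2 → write 0 carry 1
  0×2+1 = 1 → write 1
  0×2 = 0 → write 0
  0×2 = 0 → write 0
  0×2 = 0 → write 0
  1×2 = 2 → write 0 carry 1
  1×2+1 = 3 → write 1 carry 1
  1×2+1 = 3 → write 1 carry 1
  0×2+1 = 1 → write 1
  1×2 = 2 → write 0 carry 1
  1×2+1 = 3 → write 1 carry 1
  1×2+1 = 3 → write 1 carry 1
  1×2+1 = 3 → write 1 carry 1
  remaining carry: 1

0b111101110000100101100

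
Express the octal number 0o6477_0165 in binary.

Each octal digit is 3 bits: 6=110 4=100 7=111 7=111 0=000 1=001 6=110 5=101.

0b110100111111000001110101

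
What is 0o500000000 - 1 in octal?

0o477777777

The trailing 8 digits are 0, so subtracting 1 borrows through: they become 7 and the next digit up decrements.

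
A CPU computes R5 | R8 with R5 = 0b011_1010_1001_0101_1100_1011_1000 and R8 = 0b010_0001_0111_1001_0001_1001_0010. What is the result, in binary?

OR bit by bit (1 where either bit is 1):
  011101010010101110010111000
| 010000101111001000110010010
= 011101111111101110110111010

0b011101111111101110110111010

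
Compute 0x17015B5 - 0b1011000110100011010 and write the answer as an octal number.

0x17015B5 = 0o134012665 in octal.
0b1011000110100011010 = 0o1306432 in octal.
Subtract column by column in base 8:
  5-2 → 3
  6-3 → 3
  6-4 → 2
  2-6 → 4 (borrow)
  1-0-1 → 0
  0-3 → 5 (borrow)
  4-1-1 → 2
  3-0 → 3
  1-0 → 1

0o132504233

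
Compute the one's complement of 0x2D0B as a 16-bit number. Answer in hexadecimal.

0xD2F4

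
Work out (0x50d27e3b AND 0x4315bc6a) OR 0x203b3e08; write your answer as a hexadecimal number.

0x50d27e3b AND 0x4315bc6a = 0x40103c2a.
Then OR with 0x203b3e08.

0x603b3e2a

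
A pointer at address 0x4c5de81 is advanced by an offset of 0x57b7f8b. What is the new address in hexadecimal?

Add column by column in base 16, right to left:
  1+b = c
  8+8 = 0 carry 1
  e+f+1 = e carry 1
  d+7+1 = 5 carry 1
  5+b+1 = 1 carry 1
  c+7+1 = 4 carry 1
  4+5+1 = a

0xa415e0c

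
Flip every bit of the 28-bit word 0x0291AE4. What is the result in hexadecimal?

0xFD6E51B

Each hex digit d becomes F−d:
  0→F, 2→D, 9→6, 1→E, A→5, E→1, 4→B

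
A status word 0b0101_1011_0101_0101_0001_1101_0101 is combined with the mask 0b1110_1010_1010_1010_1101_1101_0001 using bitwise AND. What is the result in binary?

AND bit by bit (1 only where both bits are 1):
  0101101101010101000111010101
& 1110101010101010110111010001
= 0100101000000000000111010001

0b0100101000000000000111010001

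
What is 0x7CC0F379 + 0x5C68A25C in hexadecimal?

Add column by column in base 16, right to left:
  9+C = 5 carry 1
  7+5+1 = D
  3+2 = 5
  F+A = 9 carry 1
  0+8+1 = 9
  C+6 = 2 carry 1
  C+C+1 = 9 carry 1
  7+5+1 = D

0xD92995D5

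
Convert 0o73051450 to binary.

Each octal digit is 3 bits: 7=111 3=011 0=000 5=101 1=001 4=100 5=101 0=000.

0b111011000101001100101000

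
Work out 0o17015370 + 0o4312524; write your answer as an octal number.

Add column by column in base 8, right to left:
  0+4 = 4
  7+2 = 1 carry 1
  3+5+1 = 1 carry 1
  5+2+1 = 0 carry 1
  1+1+1 = 3
  0+3 = 3
  7+4 = 3 carry 1
  1+0+1 = 2

0o23330114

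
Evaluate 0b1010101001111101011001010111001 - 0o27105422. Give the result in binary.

0b1010100111000100010011110100111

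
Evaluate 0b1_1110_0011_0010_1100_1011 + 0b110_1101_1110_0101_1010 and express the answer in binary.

0b1001010001000100100101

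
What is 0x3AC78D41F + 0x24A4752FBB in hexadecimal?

Add column by column in base 16, right to left:
  F+B = A carry 1
  1+B+1 = D
  4+F = 3 carry 1
  D+2+1 = 0 carry 1
  8+5+1 = E
  7+7 = E
  C+4 = 0 carry 1
  A+A+1 = 5 carry 1
  3+4+1 = 8
  0+2 = 2

0x2850EE03DA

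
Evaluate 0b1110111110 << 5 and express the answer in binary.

0b111011111000000

Left shift by 5: append 5 zero bits.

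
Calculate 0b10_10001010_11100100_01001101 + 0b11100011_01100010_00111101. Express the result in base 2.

0b11011011100100011010001010

Add column by column in base 2, right to left:
  1+1 = 0 carry 1
  0+0+1 = 1
  1+1 = 0 carry 1
  1+1+1 = 1 carry 1
  0+1+1 = 0 carry 1
  0+1+1 = 0 carry 1
  1+0+1 = 0 carry 1
  0+0+1 = 1
  0+0 = 0
  0+1 = 1
  1+0 = 1
  0+0 = 0
  0+0 = 0
  1+1 = 0 carry 1
  1+1+1 = 1 carry 1
  1+0+1 = 0 carry 1
  0+1+1 = 0 carry 1
  1+1+1 = 1 carry 1
  0+0+1 = 1
  1+0 = 1
  0+0 = 0
  0+1 = 1
  0+1 = 1
  1+1 = 0 carry 1
  0+0+1 = 1
  1+0 = 1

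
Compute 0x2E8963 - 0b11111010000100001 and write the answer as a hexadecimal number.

0x2C9542

0b11111010000100001 = 0x1F421 in hexadecimal.
Subtract column by column in base 16:
  3-1 → 2
  6-2 → 4
  9-4 → 5
  8-F → 9 (borrow)
  E-1-1 → C
  2-0 → 2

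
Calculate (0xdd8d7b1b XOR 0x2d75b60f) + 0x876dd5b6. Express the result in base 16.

0x17866a2ca

First 0xdd8d7b1b XOR 0x2d75b60f = 0xf0f8cd14.
Add column by column in base 16, right to left:
  4+6 = a
  1+b = c
  d+5 = 2 carry 1
  c+d+1 = a carry 1
  8+d+1 = 6 carry 1
  f+6+1 = 6 carry 1
  0+7+1 = 8
  f+8 = 7 carry 1
  final carry 1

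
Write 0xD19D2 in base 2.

Expand each hex digit to 4 bits: D=1101 1=0001 9=1001 D=1101 2=0010.

0b11010001100111010010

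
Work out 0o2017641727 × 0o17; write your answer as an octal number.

Multiply each base-8 digit by 15, carrying:
  7×15 = 105 → write 1 carry 13
  2×15+13 = 43 → write 3 carry 5
  7×15+5 = 110 → write 6 carry 13
  1×15+13 = 28 → write 4 carry 3
  4×15+3 = 63 → write 7 carry 7
  6×15+7 = 97 → write 1 carry 12
  7×15+12 = 117 → write 5 carry 14
  1×15+14 = 29 → write 5 carry 3
  0×15+3 = 3 → write 3
  2×15 = 30 → write 6 carry 3
  remaining carry: 3

0o36355174631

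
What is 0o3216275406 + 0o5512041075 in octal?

0o10730336503

Add column by column in base 8, right to left:
  6+5 = 3 carry 1
  0+7+1 = 0 carry 1
  4+0+1 = 5
  5+1 = 6
  7+4 = 3 carry 1
  2+0+1 = 3
  6+2 = 0 carry 1
  1+1+1 = 3
  2+5 = 7
  3+5 = 0 carry 1
  final carry 1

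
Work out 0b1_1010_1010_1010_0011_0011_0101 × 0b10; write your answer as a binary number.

0b11010101010100011001101010

Multiply each base-2 digit by 2, carrying:
  1×2 = 2 → write 0 carry 1
  0×2+1 = 1 → write 1
  1×2 = 2 → write 0 carry 1
  0×2+1 = 1 → write 1
  1×2 = 2 → write 0 carry 1
  1×2+1 = 3 → write 1 carry 1
  0×2+1 = 1 → write 1
  0×2 = 0 → write 0
  1×2 = 2 → write 0 carry 1
  1×2+1 = 3 → write 1 carry 1
  0×2+1 = 1 → write 1
  0×2 = 0 → write 0
  0×2 = 0 → write 0
  1×2 = 2 → write 0 carry 1
  0×2+1 = 1 → write 1
  1×2 = 2 → write 0 carry 1
  0×2+1 = 1 → write 1
  1×2 = 2 → write 0 carry 1
  0×2+1 = 1 → write 1
  1×2 = 2 → write 0 carry 1
  0×2+1 = 1 → write 1
  1×2 = 2 → write 0 carry 1
  0×2+1 = 1 → write 1
  1×2 = 2 → write 0 carry 1
  1×2+1 = 3 → write 1 carry 1
  remaining carry: 1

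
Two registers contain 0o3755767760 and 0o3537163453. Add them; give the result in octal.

Add column by column in base 8, right to left:
  0+3 = 3
  6+5 = 3 carry 1
  7+4+1 = 4 carry 1
  7+3+1 = 3 carry 1
  6+6+1 = 5 carry 1
  7+1+1 = 1 carry 1
  5+7+1 = 5 carry 1
  5+3+1 = 1 carry 1
  7+5+1 = 5 carry 1
  3+3+1 = 7

0o7515153433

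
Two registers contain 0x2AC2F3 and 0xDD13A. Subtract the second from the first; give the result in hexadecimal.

0x1CF1B9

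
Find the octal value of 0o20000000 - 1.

The trailing 7 digits are 0, so subtracting 1 borrows through: they become 7 and the next digit up decrements.

0o17777777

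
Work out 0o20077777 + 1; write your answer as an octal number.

0o20100000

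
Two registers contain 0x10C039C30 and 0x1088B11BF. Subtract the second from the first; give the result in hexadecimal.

Subtract column by column in base 16:
  0-F → 1 (borrow)
  3-B-1 → 7 (borrow)
  C-1-1 → A
  9-1 → 8
  3-B → 8 (borrow)
  0-8-1 → 7 (borrow)
  C-8-1 → 3
  0-0 → 0
  1-1 → 0

0x3788A71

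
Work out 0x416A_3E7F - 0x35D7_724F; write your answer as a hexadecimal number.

Subtract column by column in base 16:
  F-F → 0
  7-4 → 3
  E-2 → C
  3-7 → C (borrow)
  A-7-1 → 2
  6-D → 9 (borrow)
  1-5-1 → B (borrow)
  4-3-1 → 0

0xB92CC30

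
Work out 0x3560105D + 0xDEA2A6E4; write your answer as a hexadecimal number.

0x11402B741

Add column by column in base 16, right to left:
  D+4 = 1 carry 1
  5+E+1 = 4 carry 1
  0+6+1 = 7
  1+A = B
  0+2 = 2
  6+A = 0 carry 1
  5+E+1 = 4 carry 1
  3+D+1 = 1 carry 1
  final carry 1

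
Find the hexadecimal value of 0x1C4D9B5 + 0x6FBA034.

Add column by column in base 16, right to left:
  5+4 = 9
  B+3 = E
  9+0 = 9
  D+A = 7 carry 1
  4+B+1 = 0 carry 1
  C+F+1 = C carry 1
  1+6+1 = 8

0x8C079E9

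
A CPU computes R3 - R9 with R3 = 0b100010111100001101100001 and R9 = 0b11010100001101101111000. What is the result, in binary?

Subtract column by column in base 2:
  1-0 → 1
  0-0 → 0
  0-0 → 0
  0-1 → 1 (borrow)
  0-1-1 → 0 (borrow)
  1-1-1 → 1 (borrow)
  1-1-1 → 1 (borrow)
  0-0-1 → 1 (borrow)
  1-1-1 → 1 (borrow)
  1-1-1 → 1 (borrow)
  0-0-1 → 1 (borrow)
  0-1-1 → 0 (borrow)
  0-1-1 → 0 (borrow)
  0-0-1 → 1 (borrow)
  1-0-1 → 0
  1-0 → 1
  1-0 → 1
  1-1 → 0
  0-0 → 0
  1-1 → 0
  0-0 → 0
  0-1 → 1 (borrow)
  0-1-1 → 0 (borrow)
  1-0-1 → 0

0b1000011010011111101001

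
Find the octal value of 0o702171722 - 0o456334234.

Subtract column by column in base 8:
  2-4 → 6 (borrow)
  2-3-1 → 6 (borrow)
  7-2-1 → 4
  1-4 → 5 (borrow)
  7-3-1 → 3
  1-3 → 6 (borrow)
  2-6-1 → 3 (borrow)
  0-5-1 → 2 (borrow)
  7-4-1 → 2

0o223635466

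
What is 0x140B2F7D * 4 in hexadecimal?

0x502CBDF4

Multiply each base-16 digit by 4, carrying:
  D×4 = 52 → write 4 carry 3
  7×4+3 = 31 → write F carry 1
  F×4+1 = 61 → write D carry 3
  2×4+3 = 11 → write B
  B×4 = 44 → write C carry 2
  0×4+2 = 2 → write 2
  4×4 = 16 → write 0 carry 1
  1×4+1 = 5 → write 5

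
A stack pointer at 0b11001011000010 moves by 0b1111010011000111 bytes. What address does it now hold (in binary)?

0b10010011110001001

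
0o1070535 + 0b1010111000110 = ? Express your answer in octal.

0o1103443

0b1010111000110 = 0o12706 in octal.
Add column by column in base 8, right to left:
  5+6 = 3 carry 1
  3+0+1 = 4
  5+7 = 4 carry 1
  0+2+1 = 3
  7+1 = 0 carry 1
  0+0+1 = 1
  1+0 = 1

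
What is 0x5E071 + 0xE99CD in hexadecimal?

Add column by column in base 16, right to left:
  1+D = E
  7+C = 3 carry 1
  0+9+1 = A
  E+9 = 7 carry 1
  5+E+1 = 4 carry 1
  final carry 1

0x147A3E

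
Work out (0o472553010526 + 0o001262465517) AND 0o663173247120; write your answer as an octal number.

0o460031046000

Add column by column in base 8, right to left:
  6+7 = 5 carry 1
  2+1+1 = 4
  5+5 = 2 carry 1
  0+5+1 = 6
  1+6 = 7
  0+4 = 4
  3+2 = 5
  5+6 = 3 carry 1
  5+2+1 = 0 carry 1
  2+1+1 = 4
  7+0 = 7
  4+0 = 4
Sum = 0o474035476245; now AND with 0o663173247120:
  4&6=4, 7&6=6, 4&3=0, 0&1=0, 3&7=3, 5&3=1, 4&2=0, 7&4=4, 6&7=6, 2&1=0, 4&2=0, 5&0=0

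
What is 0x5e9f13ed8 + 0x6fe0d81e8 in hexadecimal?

Add column by column in base 16, right to left:
  8+8 = 0 carry 1
  d+e+1 = c carry 1
  e+1+1 = 0 carry 1
  3+8+1 = c
  1+d = e
  f+0 = f
  9+e = 7 carry 1
  e+f+1 = e carry 1
  5+6+1 = c

0xce7fec0c0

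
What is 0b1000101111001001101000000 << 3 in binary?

0b1000101111001001101000000000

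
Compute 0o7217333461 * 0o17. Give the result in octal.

Multiply each base-8 digit by 15, carrying:
  1×15 = 15 → write 7 carry 1
  6×15+1 = 91 → write 3 carry 11
  4×15+11 = 71 → write 7 carry 8
  3×15+8 = 53 → write 5 carry 6
  3×15+6 = 51 → write 3 carry 6
  3×15+6 = 51 → write 3 carry 6
  7×15+6 = 111 → write 7 carry 13
  1×15+13 = 28 → write 4 carry 3
  2×15+3 = 33 → write 1 carry 4
  7×15+4 = 109 → write 5 carry 13
  remaining carry: 15

0o155147335737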